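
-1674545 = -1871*895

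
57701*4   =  230804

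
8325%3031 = 2263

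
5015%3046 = 1969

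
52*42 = 2184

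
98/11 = 98/11=8.91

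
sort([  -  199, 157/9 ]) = [-199,157/9]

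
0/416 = 0  =  0.00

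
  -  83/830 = -1 + 9/10 = - 0.10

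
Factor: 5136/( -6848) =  - 2^ ( - 2)*3^1=-3/4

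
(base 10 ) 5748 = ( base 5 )140443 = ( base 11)4356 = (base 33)596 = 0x1674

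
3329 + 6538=9867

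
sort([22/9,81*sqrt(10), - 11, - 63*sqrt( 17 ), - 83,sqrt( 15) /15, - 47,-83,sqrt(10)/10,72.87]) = [-63 * sqrt(17 ) , - 83,- 83, - 47,-11 , sqrt( 15 ) /15,  sqrt( 10 ) /10 , 22/9, 72.87,81*sqrt(10 )]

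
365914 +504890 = 870804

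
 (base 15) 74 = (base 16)6d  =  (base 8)155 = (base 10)109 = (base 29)3M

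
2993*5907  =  17679651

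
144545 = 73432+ 71113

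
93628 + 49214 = 142842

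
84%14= 0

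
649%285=79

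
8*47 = 376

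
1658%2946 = 1658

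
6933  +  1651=8584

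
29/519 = 29/519 = 0.06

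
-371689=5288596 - 5660285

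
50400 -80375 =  - 29975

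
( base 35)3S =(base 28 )4l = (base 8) 205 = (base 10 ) 133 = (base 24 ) 5D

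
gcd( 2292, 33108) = 12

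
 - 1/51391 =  - 1/51391 = -0.00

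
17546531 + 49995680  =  67542211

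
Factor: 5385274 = 2^1*2692637^1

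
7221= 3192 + 4029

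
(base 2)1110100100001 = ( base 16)1d21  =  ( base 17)18DB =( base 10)7457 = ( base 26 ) b0l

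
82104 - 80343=1761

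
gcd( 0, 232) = 232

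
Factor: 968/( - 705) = -2^3*3^( - 1)*5^(-1)*11^2*47^( - 1)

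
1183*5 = 5915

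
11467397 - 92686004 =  - 81218607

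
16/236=4/59  =  0.07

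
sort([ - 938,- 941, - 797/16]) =[ - 941, - 938, - 797/16]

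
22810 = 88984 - 66174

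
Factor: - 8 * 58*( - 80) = 2^8*5^1*29^1 = 37120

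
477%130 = 87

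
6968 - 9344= - 2376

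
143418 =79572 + 63846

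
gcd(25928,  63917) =7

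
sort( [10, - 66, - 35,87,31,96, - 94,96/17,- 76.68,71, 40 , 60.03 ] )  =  [ - 94,-76.68,  -  66,-35, 96/17,10,31,40,60.03,71,87, 96]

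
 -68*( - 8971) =610028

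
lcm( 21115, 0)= 0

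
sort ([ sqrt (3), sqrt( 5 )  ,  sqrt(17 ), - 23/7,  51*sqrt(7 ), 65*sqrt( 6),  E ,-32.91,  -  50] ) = [-50 , - 32.91, - 23/7, sqrt(3) , sqrt ( 5), E,sqrt(17), 51*sqrt(7 ), 65*sqrt(6 )]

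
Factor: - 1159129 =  - 127^1*9127^1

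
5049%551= 90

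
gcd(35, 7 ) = 7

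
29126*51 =1485426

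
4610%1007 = 582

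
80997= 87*931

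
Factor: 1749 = 3^1*11^1*53^1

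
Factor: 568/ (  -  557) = - 2^3 * 71^1*557^(-1 ) 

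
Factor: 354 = 2^1 * 3^1*59^1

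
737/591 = 1+146/591 = 1.25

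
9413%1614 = 1343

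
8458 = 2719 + 5739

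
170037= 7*24291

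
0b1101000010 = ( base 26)162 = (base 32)q2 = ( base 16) 342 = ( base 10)834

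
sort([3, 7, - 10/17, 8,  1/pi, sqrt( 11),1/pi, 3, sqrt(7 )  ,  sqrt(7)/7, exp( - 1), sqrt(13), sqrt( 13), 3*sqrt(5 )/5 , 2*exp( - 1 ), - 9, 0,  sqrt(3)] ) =[- 9, - 10/17,0, 1/pi, 1/pi , exp( - 1),sqrt(7)/7, 2*exp ( - 1 ),  3 * sqrt(5)/5,sqrt( 3 ), sqrt(7), 3, 3, sqrt(11),sqrt(13),sqrt(13), 7,8] 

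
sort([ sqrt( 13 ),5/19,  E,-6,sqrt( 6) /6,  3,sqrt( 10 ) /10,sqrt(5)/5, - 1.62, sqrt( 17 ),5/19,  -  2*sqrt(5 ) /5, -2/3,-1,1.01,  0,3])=[ - 6 ,-1.62, - 1, - 2 * sqrt( 5 ) /5, - 2/3,0,5/19, 5/19,sqrt( 10 ) /10, sqrt ( 6) /6,sqrt( 5)/5, 1.01,E,3,3,sqrt(13 ), sqrt(17)] 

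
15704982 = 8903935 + 6801047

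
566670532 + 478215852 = 1044886384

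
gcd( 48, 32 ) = 16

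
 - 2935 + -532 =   -  3467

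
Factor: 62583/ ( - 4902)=  -  20861/1634=- 2^( - 1) * 19^(  -  1 )*23^1*43^ ( - 1) * 907^1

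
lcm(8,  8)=8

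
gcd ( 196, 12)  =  4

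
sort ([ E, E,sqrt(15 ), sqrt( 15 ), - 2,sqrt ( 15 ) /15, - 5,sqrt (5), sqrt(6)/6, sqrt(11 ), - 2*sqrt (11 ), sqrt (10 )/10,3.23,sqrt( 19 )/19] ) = [- 2 * sqrt( 11),-5, - 2, sqrt(19)/19, sqrt (15 )/15, sqrt (10 )/10,sqrt( 6)/6,  sqrt(5), E, E, 3.23 , sqrt( 11 ) , sqrt( 15 ),sqrt(15 ) ]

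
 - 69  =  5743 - 5812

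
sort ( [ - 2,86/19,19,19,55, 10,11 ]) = [-2, 86/19 , 10, 11  ,  19, 19,55]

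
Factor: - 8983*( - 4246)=38141818 =2^1 * 11^1*13^1*193^1 * 691^1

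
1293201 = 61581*21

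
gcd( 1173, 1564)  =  391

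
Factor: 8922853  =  1907^1 * 4679^1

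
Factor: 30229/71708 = 2^( - 2 ) * 7^( - 1 )*13^(  -  1)*19^1*37^1*43^1*197^( - 1)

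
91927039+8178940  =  100105979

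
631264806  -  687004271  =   - 55739465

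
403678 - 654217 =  - 250539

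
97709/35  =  2791 + 24/35=2791.69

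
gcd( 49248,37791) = 171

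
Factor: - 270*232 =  -62640 = -2^4*3^3 * 5^1*29^1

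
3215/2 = 1607  +  1/2 = 1607.50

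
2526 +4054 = 6580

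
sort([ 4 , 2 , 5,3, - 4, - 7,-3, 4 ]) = [ - 7, - 4, - 3, 2, 3, 4,4,5 ]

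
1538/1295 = 1538/1295 =1.19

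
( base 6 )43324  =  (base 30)6IG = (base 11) 4525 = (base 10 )5956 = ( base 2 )1011101000100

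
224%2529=224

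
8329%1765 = 1269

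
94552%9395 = 602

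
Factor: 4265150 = 2^1 * 5^2 * 85303^1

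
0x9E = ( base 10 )158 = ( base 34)4m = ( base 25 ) 68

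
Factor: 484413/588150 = 2^(  -  1) * 3^( - 1) * 5^ ( - 2)*1307^( - 1)*161471^1 = 161471/196050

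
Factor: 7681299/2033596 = 2^ ( - 2)*3^1 * 29^( - 1)*47^(-1)*373^( - 1)*2560433^1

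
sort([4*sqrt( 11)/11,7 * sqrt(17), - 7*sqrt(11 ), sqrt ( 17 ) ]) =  [ - 7*sqrt( 11 ),4*sqrt(11 ) /11,sqrt(17), 7*sqrt( 17)]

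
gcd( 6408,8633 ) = 89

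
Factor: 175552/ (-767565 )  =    -  2^6*3^(  -  2) * 5^(-1)*13^1*37^ ( - 1 )* 211^1 * 461^ (-1)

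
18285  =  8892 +9393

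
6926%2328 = 2270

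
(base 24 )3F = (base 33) 2L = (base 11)7a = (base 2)1010111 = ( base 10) 87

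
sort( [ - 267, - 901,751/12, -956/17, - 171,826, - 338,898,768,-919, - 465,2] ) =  [ - 919, - 901, - 465,-338, - 267, - 171, - 956/17, 2, 751/12, 768,  826 , 898]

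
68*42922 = 2918696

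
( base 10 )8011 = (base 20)100B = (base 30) 8r1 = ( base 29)9F7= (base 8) 17513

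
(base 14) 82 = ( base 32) 3I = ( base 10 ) 114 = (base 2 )1110010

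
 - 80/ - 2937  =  80/2937 = 0.03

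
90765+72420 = 163185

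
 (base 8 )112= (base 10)74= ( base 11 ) 68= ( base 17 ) 46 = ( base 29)2g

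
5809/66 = 88 + 1/66=88.02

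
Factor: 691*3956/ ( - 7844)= -683399/1961 = - 23^1  *  37^( - 1)*43^1*53^(- 1)*691^1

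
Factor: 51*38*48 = 93024 = 2^5 * 3^2*17^1 * 19^1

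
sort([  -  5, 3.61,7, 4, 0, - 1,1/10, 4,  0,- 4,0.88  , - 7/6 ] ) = [-5, - 4, - 7/6, -1,0  ,  0, 1/10, 0.88, 3.61,4,4,7 ] 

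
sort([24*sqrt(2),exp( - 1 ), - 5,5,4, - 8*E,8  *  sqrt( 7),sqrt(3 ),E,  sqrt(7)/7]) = [-8*E, - 5,exp(- 1),sqrt( 7) /7, sqrt( 3),E, 4,5,8 * sqrt(7),24*sqrt ( 2 )] 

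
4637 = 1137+3500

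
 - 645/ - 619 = 645/619 = 1.04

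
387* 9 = 3483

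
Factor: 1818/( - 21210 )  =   - 3/35 = - 3^1*5^ (-1)*7^ ( - 1)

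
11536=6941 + 4595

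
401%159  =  83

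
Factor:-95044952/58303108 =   -  2^1 *29^ ( -1 )* 502613^( - 1 ) *11880619^1 = -23761238/14575777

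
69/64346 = 69/64346 = 0.00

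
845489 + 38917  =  884406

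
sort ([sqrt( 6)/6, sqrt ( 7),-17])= [- 17 , sqrt(6 )/6 , sqrt( 7) ]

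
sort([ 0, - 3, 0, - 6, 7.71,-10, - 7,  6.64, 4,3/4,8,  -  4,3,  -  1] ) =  [ -10, - 7,-6,-4, - 3,-1,0,0, 3/4,3 , 4,6.64,7.71, 8]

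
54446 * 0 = 0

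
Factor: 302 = 2^1*151^1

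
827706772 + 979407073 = 1807113845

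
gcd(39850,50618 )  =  2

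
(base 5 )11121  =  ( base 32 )oi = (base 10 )786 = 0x312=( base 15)376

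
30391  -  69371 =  - 38980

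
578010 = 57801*10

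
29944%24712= 5232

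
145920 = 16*9120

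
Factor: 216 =2^3*3^3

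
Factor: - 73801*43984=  - 2^4 *7^1*13^1 * 811^1*2749^1 = - 3246063184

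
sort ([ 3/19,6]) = [ 3/19, 6] 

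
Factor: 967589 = 7^1*17^1 * 47^1 *173^1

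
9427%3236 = 2955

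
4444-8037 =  - 3593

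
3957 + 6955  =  10912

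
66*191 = 12606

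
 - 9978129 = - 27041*369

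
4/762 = 2/381 = 0.01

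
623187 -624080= - 893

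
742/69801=14/1317 =0.01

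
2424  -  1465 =959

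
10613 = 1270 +9343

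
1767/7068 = 1/4 = 0.25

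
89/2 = 44 + 1/2 = 44.50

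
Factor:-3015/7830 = -2^( - 1)*3^(-1)*29^(-1)*67^1 = -67/174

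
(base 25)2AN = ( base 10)1523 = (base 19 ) 443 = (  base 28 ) 1qb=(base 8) 2763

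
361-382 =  - 21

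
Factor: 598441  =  379^1*1579^1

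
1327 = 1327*1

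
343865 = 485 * 709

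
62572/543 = 115  +  127/543 = 115.23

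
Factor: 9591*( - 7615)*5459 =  - 398700603435=- 3^1*5^1*23^1*53^1 *103^1*139^1*1523^1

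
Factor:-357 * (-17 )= 3^1*7^1*17^2   =  6069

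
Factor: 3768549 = 3^1*67^1*18749^1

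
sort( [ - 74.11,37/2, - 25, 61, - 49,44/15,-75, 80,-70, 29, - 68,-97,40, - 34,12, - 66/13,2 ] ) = [  -  97, - 75,-74.11, - 70, - 68, - 49, - 34, - 25, - 66/13,2, 44/15, 12, 37/2,  29, 40,61, 80] 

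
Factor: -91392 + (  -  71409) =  - 3^2*18089^1 = - 162801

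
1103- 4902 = -3799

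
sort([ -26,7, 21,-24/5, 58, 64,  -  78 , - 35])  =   [ - 78,-35,-26,-24/5,7, 21, 58,64]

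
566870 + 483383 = 1050253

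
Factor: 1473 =3^1 * 491^1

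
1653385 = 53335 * 31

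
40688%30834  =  9854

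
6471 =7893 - 1422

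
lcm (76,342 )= 684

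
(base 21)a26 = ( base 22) 94E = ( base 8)10552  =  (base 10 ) 4458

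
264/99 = 8/3 = 2.67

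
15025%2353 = 907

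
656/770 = 328/385= 0.85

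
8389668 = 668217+7721451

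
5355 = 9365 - 4010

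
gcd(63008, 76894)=2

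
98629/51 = 98629/51 = 1933.90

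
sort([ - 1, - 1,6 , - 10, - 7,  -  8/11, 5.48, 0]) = [ - 10,-7, - 1,- 1, -8/11,0 , 5.48,6]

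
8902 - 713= 8189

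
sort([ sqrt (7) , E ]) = [ sqrt (7), E]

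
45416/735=61 + 83/105 = 61.79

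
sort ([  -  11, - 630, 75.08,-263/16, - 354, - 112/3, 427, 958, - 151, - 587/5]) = [ - 630, - 354, - 151,-587/5,-112/3,-263/16,-11,75.08, 427,958]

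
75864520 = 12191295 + 63673225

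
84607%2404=467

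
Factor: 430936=2^3*11^1*59^1*  83^1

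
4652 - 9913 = -5261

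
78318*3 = 234954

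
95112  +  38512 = 133624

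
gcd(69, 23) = 23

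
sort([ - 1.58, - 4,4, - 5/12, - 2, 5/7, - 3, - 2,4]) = [- 4, - 3,-2, - 2, - 1.58,  -  5/12,  5/7,4,4 ]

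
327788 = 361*908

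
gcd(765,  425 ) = 85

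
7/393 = 7/393 = 0.02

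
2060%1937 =123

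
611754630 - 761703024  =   - 149948394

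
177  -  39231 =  - 39054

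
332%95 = 47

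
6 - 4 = 2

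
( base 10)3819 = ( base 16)EEB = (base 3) 12020110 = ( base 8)7353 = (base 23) 751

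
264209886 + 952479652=1216689538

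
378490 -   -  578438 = 956928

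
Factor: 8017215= 3^1*5^1*59^1*9059^1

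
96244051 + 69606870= 165850921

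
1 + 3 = 4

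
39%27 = 12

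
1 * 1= 1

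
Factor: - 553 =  - 7^1*79^1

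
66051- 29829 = 36222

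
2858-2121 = 737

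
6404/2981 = 6404/2981 = 2.15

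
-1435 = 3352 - 4787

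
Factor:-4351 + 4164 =-187 = -  11^1* 17^1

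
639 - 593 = 46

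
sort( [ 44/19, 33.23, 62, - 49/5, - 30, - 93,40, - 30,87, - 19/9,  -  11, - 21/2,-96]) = [ - 96, - 93, - 30, - 30,-11,-21/2,-49/5,-19/9, 44/19 , 33.23, 40, 62,  87 ]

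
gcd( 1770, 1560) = 30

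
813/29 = 813/29= 28.03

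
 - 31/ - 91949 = 31/91949= 0.00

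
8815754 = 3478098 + 5337656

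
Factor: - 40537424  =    -  2^4*1399^1*1811^1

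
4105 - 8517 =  - 4412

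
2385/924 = 795/308 = 2.58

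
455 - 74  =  381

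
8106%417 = 183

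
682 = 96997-96315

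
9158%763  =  2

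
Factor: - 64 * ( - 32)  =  2^11 = 2048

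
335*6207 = 2079345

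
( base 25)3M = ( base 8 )141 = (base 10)97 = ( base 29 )3A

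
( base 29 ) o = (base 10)24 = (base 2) 11000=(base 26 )O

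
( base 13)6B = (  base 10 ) 89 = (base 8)131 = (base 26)3b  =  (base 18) 4H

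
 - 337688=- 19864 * 17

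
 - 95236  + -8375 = - 103611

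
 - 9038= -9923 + 885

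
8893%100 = 93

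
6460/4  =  1615 = 1615.00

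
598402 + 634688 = 1233090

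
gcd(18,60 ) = 6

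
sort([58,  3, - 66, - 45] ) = [-66, - 45 , 3 , 58]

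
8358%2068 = 86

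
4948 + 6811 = 11759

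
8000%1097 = 321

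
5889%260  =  169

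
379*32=12128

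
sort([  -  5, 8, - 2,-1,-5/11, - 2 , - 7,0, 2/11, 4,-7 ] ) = [ - 7,  -  7 , - 5,  -  2,  -  2,  -  1, - 5/11 , 0 , 2/11, 4,8] 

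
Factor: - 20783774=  - 2^1*11^1*944717^1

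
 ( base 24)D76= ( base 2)1110111101110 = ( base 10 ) 7662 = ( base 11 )5836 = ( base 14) 2b14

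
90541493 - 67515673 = 23025820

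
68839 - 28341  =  40498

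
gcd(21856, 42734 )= 2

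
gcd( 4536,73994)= 2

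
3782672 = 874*4328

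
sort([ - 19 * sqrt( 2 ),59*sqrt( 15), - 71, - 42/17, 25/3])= [ - 71, - 19*sqrt(2),  -  42/17, 25/3,59*sqrt( 15 )]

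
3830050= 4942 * 775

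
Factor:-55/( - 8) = 2^( - 3 )*5^1*11^1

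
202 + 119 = 321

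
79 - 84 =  - 5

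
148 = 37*4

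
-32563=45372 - 77935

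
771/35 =771/35 = 22.03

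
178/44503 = 178/44503 = 0.00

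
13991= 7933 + 6058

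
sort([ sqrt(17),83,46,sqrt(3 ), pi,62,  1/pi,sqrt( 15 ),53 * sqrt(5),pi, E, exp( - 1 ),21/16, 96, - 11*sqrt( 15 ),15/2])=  [-11*sqrt( 15),1/pi, exp(-1 ), 21/16,sqrt(3),E,pi  ,  pi,sqrt(15 ),sqrt(17 ),15/2,46, 62, 83,96, 53*sqrt(5) ] 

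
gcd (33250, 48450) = 950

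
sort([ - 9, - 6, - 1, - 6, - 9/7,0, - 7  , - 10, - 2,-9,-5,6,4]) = [ - 10 , - 9, - 9,  -  7, - 6,  -  6, - 5, - 2, - 9/7 , - 1, 0,4 , 6]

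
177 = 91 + 86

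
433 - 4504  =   - 4071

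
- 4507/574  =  -4507/574 = -7.85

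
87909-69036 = 18873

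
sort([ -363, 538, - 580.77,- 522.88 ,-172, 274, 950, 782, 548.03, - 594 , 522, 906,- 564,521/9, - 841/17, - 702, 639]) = [-702, - 594,-580.77, -564,-522.88, - 363, - 172,-841/17,521/9, 274,  522, 538,548.03, 639, 782 , 906, 950]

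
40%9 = 4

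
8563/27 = 317+ 4/27 = 317.15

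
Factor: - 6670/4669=-10/7 = - 2^1*5^1 * 7^ ( - 1)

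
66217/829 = 79 + 726/829 = 79.88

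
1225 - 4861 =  - 3636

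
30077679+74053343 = 104131022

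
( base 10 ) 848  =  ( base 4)31100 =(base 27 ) 14B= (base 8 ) 1520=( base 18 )2b2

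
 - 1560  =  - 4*390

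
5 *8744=43720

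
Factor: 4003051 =13^1*71^1 * 4337^1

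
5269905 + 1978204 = 7248109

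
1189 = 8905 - 7716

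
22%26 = 22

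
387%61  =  21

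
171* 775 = 132525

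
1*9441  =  9441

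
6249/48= 130 + 3/16 = 130.19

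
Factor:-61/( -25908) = 2^(-2)*3^(-1)*17^(-1)* 61^1*127^(  -  1)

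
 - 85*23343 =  -1984155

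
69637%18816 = 13189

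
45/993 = 15/331=0.05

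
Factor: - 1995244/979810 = -2^1*5^ ( - 1)*13^ ( -1)*47^1*7537^( - 1)*10613^1 = - 997622/489905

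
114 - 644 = -530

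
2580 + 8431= 11011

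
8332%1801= 1128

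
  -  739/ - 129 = 5 + 94/129 = 5.73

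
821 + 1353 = 2174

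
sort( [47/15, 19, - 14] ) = [ - 14,47/15, 19] 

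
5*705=3525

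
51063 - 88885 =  - 37822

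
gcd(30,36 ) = 6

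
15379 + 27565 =42944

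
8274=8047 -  - 227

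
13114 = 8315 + 4799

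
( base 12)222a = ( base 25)613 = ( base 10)3778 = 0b111011000010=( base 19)A8G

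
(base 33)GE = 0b1000011110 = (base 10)542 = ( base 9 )662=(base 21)14h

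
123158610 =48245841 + 74912769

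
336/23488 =21/1468=0.01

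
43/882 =43/882=0.05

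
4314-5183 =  - 869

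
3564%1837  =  1727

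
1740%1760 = 1740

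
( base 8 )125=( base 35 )2f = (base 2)1010101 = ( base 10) 85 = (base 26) 37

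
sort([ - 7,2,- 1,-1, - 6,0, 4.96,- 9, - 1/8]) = [ - 9, - 7,-6, - 1,  -  1, - 1/8, 0,2, 4.96]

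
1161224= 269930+891294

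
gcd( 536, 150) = 2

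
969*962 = 932178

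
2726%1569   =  1157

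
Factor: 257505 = 3^1*5^1*17167^1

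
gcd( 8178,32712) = 8178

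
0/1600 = 0 = 0.00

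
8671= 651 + 8020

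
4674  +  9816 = 14490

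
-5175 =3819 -8994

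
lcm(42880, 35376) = 1415040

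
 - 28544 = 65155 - 93699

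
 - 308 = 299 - 607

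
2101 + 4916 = 7017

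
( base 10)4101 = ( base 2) 1000000000101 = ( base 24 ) 72L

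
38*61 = 2318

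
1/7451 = 1/7451 = 0.00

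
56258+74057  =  130315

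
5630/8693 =5630/8693 = 0.65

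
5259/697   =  7 + 380/697 = 7.55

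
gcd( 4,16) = 4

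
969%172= 109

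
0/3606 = 0=0.00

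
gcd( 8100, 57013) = 1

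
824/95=824/95 = 8.67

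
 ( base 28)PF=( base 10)715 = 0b1011001011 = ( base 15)32A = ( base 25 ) 13f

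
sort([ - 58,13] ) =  [-58,13 ]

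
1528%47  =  24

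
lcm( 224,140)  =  1120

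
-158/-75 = 2+8/75 = 2.11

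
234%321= 234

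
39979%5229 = 3376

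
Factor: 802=2^1*401^1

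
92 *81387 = 7487604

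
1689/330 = 563/110= 5.12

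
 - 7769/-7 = 1109 + 6/7 = 1109.86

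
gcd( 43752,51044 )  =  7292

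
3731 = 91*41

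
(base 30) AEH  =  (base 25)F2C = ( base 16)24dd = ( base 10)9437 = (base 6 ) 111405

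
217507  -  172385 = 45122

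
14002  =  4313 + 9689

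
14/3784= 7/1892= 0.00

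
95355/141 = 31785/47 = 676.28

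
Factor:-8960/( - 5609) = 2^8 * 5^1* 7^1*71^( - 1)*79^ ( - 1) 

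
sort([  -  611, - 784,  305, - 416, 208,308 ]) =[ - 784,- 611, - 416,208, 305, 308 ]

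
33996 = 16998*2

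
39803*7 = 278621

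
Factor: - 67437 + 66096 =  - 1341 =-3^2*149^1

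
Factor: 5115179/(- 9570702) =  - 2^(  -  1 )*3^( - 1 )*127^1*40277^1*1595117^( - 1 ) 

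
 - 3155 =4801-7956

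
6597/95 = 69+42/95 = 69.44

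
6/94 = 3/47 = 0.06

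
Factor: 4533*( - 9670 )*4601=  - 201680740110=- 2^1*3^1*5^1*43^1*107^1 * 967^1*1511^1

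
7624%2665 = 2294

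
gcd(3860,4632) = 772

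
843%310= 223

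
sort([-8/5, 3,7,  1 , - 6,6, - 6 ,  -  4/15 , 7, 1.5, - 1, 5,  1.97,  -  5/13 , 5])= [  -  6, -6, - 8/5, - 1,  -  5/13,  -  4/15,  1, 1.5, 1.97 , 3, 5, 5,6,7,  7]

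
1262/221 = 5 + 157/221  =  5.71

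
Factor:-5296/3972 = - 2^2*3^(  -  1 ) = - 4/3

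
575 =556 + 19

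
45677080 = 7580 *6026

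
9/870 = 3/290 = 0.01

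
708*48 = 33984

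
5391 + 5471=10862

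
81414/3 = 27138= 27138.00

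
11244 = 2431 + 8813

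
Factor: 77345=5^1*31^1*499^1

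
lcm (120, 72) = 360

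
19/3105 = 19/3105 = 0.01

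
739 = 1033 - 294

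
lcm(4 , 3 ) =12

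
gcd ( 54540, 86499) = 9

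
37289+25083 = 62372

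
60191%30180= 30011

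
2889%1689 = 1200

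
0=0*7547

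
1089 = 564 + 525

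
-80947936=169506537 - 250454473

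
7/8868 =7/8868 = 0.00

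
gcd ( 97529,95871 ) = 1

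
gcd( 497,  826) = 7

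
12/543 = 4/181  =  0.02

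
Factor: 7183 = 11^1*653^1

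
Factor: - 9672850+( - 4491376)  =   - 14164226=- 2^1*79^1*157^1*571^1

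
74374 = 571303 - 496929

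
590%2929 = 590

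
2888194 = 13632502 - 10744308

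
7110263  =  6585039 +525224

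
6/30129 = 2/10043 = 0.00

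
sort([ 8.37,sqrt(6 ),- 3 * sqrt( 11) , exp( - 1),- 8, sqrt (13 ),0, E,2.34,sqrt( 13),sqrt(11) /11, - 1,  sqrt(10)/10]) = [-3 * sqrt( 11),  -  8,- 1, 0,sqrt( 11 )/11,sqrt( 10 ) /10, exp( - 1 ),2.34 , sqrt( 6),E,sqrt( 13), sqrt( 13),8.37]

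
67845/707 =95+680/707 =95.96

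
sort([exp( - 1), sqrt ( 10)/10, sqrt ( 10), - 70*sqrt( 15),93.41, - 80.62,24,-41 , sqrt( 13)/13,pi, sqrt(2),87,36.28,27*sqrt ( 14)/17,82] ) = [ - 70 *sqrt( 15 ), -80.62, - 41 , sqrt(13)/13,sqrt(10)/10,exp(  -  1), sqrt( 2),pi,sqrt( 10) , 27  *sqrt( 14)/17,24,36.28,82,87, 93.41 ]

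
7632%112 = 16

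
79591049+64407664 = 143998713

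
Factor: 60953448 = 2^3*3^1*191^1 * 13297^1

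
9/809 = 9/809 = 0.01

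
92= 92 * 1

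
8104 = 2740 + 5364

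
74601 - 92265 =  - 17664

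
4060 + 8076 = 12136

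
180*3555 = 639900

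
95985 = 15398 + 80587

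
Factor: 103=103^1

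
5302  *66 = 349932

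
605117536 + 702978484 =1308096020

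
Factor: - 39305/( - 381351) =3^(-1)*5^1*7^1*317^( - 1)*401^( - 1)*1123^1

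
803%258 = 29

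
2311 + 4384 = 6695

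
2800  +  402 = 3202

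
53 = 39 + 14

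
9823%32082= 9823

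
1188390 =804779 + 383611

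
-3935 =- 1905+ -2030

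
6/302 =3/151   =  0.02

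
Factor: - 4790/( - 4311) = 2^1*3^( - 2) * 5^1 =10/9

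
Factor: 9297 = 3^2*1033^1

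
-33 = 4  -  37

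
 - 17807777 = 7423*( - 2399)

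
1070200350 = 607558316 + 462642034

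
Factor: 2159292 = 2^2*3^1*103^1 * 1747^1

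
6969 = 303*23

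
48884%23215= 2454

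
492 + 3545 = 4037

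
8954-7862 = 1092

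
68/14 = 4 + 6/7= 4.86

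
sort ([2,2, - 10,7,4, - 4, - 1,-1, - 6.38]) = [ - 10, - 6.38 , - 4,-1, - 1,2, 2, 4,7]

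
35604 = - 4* ( - 8901) 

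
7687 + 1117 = 8804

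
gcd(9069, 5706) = 3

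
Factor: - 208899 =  - 3^4*2579^1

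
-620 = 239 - 859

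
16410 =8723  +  7687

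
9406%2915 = 661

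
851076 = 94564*9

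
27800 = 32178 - 4378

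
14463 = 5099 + 9364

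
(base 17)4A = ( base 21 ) 3F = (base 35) 28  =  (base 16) 4E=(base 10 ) 78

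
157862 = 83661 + 74201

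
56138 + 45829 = 101967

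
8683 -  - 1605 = 10288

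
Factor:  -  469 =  - 7^1*67^1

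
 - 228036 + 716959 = 488923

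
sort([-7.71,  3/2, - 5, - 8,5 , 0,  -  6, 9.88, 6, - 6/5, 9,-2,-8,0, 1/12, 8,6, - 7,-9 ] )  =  [ - 9,- 8, -8,-7.71,-7,-6, - 5, - 2, - 6/5, 0, 0, 1/12, 3/2 , 5,6 , 6, 8, 9, 9.88]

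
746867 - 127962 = 618905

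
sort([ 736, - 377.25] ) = [ - 377.25,736] 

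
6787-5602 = 1185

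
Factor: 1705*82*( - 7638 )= -2^2*3^1 * 5^1*11^1*19^1*31^1*41^1 * 67^1 =-1067868780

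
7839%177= 51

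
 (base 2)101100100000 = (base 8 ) 5440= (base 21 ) 69D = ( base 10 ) 2848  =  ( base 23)58j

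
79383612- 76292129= 3091483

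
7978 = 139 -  - 7839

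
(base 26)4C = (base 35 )3B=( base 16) 74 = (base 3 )11022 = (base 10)116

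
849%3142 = 849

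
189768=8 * 23721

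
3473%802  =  265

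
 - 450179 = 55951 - 506130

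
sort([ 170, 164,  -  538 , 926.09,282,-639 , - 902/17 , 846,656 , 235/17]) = [ - 639, - 538, - 902/17 , 235/17 , 164,170,282 , 656,846,926.09] 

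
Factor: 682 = 2^1 *11^1*31^1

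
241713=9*26857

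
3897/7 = 3897/7 = 556.71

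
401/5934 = 401/5934 = 0.07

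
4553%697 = 371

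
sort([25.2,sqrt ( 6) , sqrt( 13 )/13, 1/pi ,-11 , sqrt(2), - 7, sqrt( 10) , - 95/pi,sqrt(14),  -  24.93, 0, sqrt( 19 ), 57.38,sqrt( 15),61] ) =[- 95/pi, - 24.93, - 11, - 7,0,sqrt( 13 )/13,  1/pi,sqrt( 2),sqrt(6),sqrt(10),sqrt(14) , sqrt(15 ),sqrt(19), 25.2,57.38,61 ] 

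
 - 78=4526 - 4604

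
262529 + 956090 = 1218619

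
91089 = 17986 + 73103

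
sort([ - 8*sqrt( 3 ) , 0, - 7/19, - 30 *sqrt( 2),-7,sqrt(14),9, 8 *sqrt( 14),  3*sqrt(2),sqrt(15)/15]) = [ - 30*sqrt(2 ), - 8* sqrt(3) , - 7, - 7/19 , 0,sqrt( 15 ) /15,sqrt(14),3*sqrt(2 ) , 9 , 8*sqrt(14) ] 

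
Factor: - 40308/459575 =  - 2^2*3^1*5^ ( - 2)*31^( -1 )*593^( - 1 )*3359^1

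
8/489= 8/489 = 0.02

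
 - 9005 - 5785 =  - 14790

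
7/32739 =1/4677 = 0.00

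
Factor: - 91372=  - 2^2 *53^1*431^1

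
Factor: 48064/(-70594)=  - 2^5*47^( - 1) = - 32/47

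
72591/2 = 36295 + 1/2 = 36295.50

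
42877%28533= 14344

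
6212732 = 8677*716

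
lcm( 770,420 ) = 4620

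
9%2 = 1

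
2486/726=113/33=3.42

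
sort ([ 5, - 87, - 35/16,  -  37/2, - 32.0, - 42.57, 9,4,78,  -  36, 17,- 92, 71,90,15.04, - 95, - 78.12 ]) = [ - 95,  -  92, - 87 , - 78.12, - 42.57, - 36, - 32.0, - 37/2,  -  35/16, 4, 5,9,15.04,17, 71 , 78, 90]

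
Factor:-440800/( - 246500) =152/85 = 2^3*5^( - 1)*17^( - 1)*19^1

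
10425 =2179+8246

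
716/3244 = 179/811 = 0.22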